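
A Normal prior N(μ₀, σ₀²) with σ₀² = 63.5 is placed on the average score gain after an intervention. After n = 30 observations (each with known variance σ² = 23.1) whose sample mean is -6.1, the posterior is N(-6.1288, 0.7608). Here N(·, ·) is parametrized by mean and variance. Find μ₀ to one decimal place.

With known observation variance, the Normal–Normal posterior has precision τ_n = τ₀ + n/σ² and mean μ_n = (τ₀μ₀ + (n/σ²)x̄)/τ_n.
Here τ₀ = 1/63.5 = 0.015748 and τ_data = 30/23.1 = 1.298701, so τ_n = 1.314449.
Rearranging for μ₀: μ₀ = (μ_n·τ_n − τ_data·x̄)/τ₀ = (-6.1288·1.314449 − 1.298701·-6.1) / 0.015748 = -0.133919/0.015748 ≈ -8.5.

μ₀ = -8.5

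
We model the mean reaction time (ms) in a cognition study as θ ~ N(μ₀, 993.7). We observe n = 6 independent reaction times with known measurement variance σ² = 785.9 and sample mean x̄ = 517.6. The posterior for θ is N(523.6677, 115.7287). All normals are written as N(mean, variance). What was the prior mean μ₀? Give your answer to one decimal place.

μ₀ = 569.7

With known observation variance, the Normal–Normal posterior has precision τ_n = τ₀ + n/σ² and mean μ_n = (τ₀μ₀ + (n/σ²)x̄)/τ_n.
Here τ₀ = 1/993.7 = 0.001006 and τ_data = 6/785.9 = 0.007635, so τ_n = 0.008641.
Rearranging for μ₀: μ₀ = (μ_n·τ_n − τ_data·x̄)/τ₀ = (523.6677·0.008641 − 0.007635·517.6) / 0.001006 = 0.573137/0.001006 ≈ 569.7.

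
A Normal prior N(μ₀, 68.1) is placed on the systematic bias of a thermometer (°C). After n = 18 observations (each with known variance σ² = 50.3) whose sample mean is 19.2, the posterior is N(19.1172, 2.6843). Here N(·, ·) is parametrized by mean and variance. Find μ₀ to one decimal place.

μ₀ = 17.1

With known observation variance, the Normal–Normal posterior has precision τ_n = τ₀ + n/σ² and mean μ_n = (τ₀μ₀ + (n/σ²)x̄)/τ_n.
Here τ₀ = 1/68.1 = 0.014684 and τ_data = 18/50.3 = 0.357853, so τ_n = 0.372537.
Rearranging for μ₀: μ₀ = (μ_n·τ_n − τ_data·x̄)/τ₀ = (19.1172·0.372537 − 0.357853·19.2) / 0.014684 = 0.251087/0.014684 ≈ 17.1.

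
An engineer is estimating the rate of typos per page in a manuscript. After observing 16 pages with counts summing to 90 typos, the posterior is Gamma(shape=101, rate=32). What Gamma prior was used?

Gamma(shape=11, rate=16)

Gamma–Poisson conjugacy: posterior shape = α + Σxᵢ, posterior rate = β + n.
So α = 101 − 90 = 11 and β = 32 − 16 = 16.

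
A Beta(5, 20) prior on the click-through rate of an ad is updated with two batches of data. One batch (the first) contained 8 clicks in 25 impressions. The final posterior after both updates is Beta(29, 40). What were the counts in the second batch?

Because Beta–binomial updating is additive in the counts, the combined data contributed (α_post−α_prior, β_post−β_prior) successes and failures.
Total across both batches: 29−5=24 clicks, 40−20=20 non-clicks.
Subtract the first batch: 24−8=16 clicks and 20−17=3 non-clicks.

16 clicks and 3 non-clicks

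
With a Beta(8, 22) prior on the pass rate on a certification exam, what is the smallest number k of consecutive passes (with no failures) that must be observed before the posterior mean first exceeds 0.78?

k = 71

After k passes and 0 failures the posterior is Beta(8+k, 22), with mean (8+k)/(8+22+k).
Set (8+k)/(30+k) > 0.78 and solve: k > (0.78·30 − 8)/(1 − 0.78) = 70.000.
The smallest integer exceeding 70.000 is 71, and checking k=71: (79)/(101) = 0.7822 > 0.78.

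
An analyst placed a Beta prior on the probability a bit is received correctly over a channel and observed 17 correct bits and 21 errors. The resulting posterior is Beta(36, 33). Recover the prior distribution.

Under Beta–binomial conjugacy the posterior parameters are (a+s, b+f).
Subtract the data counts: 36−17=19, 33−21=12.

Beta(19, 12)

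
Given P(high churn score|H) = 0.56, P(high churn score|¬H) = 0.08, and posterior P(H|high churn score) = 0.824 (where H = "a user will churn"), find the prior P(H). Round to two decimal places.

In odds form, posterior odds = prior odds × likelihood ratio, so prior odds = posterior odds ÷ LR.
Posterior odds = 0.824/(1−0.824) = 4.6818. LR = 0.56/0.08 = 7.0000.
Prior odds = 4.6818/7.0000 = 0.6688, so P(H) = 0.6688/(1+0.6688) ≈ 0.40.

P(H) = 0.40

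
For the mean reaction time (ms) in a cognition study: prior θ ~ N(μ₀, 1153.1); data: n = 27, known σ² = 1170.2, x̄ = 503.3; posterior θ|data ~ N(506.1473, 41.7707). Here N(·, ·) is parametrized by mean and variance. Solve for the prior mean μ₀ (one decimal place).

The posterior mean is a precision-weighted average: μ_n = (τ₀μ₀ + τ_data·x̄)/(τ₀+τ_data), with τ₀=1/σ₀² and τ_data=n/σ².
Here τ₀ = 1/1153.1 = 0.000867 and τ_data = 27/1170.2 = 0.023073, so τ_n = 0.023940.
Rearranging for μ₀: μ₀ = (μ_n·τ_n − τ_data·x̄)/τ₀ = (506.1473·0.023940 − 0.023073·503.3) / 0.000867 = 0.504525/0.000867 ≈ 581.9.

μ₀ = 581.9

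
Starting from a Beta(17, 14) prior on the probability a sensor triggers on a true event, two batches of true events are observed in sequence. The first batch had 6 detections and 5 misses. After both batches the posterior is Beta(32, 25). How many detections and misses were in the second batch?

9 detections and 6 misses

Sequential conjugate updates are equivalent to a single update on the pooled data, so total successes = posterior α − prior α and total failures = posterior β − prior β.
Total across both batches: 32−17=15 detections, 25−14=11 misses.
Subtract the first batch: 15−6=9 detections and 11−5=6 misses.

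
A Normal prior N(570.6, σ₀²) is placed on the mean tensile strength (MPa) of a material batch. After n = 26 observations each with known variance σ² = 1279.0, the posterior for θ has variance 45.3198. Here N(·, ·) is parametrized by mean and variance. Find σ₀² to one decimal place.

Posterior precision equals prior precision plus data precision: 1/σ_n² = 1/σ₀² + n/σ².
So 1/σ₀² = 1/45.3198 − 26/1279.0 = 0.022065 − 0.020328 = 0.001737.
Hence σ₀² = 1/0.001737 ≈ 575.7.

σ₀² = 575.7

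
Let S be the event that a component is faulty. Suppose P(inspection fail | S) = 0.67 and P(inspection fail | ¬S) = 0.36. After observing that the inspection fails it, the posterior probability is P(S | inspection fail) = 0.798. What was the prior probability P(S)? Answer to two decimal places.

Bayes' rule in odds form gives O(S|E) = O(S)·[P(E|S)/P(E|¬S)], hence O(S) = O(S|E)/LR.
Posterior odds = 0.798/(1−0.798) = 3.9505. LR = 0.67/0.36 = 1.8611.
Prior odds = 3.9505/1.8611 = 2.1227, so P(S) = 2.1227/(1+2.1227) ≈ 0.68.

P(S) = 0.68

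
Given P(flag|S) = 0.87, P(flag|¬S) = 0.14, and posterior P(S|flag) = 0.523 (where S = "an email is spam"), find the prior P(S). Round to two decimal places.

Bayes' rule in odds form gives O(S|E) = O(S)·[P(E|S)/P(E|¬S)], hence O(S) = O(S|E)/LR.
Posterior odds = 0.523/(1−0.523) = 1.0964. LR = 0.87/0.14 = 6.2143.
Prior odds = 1.0964/6.2143 = 0.1764, so P(S) = 0.1764/(1+0.1764) ≈ 0.15.

P(S) = 0.15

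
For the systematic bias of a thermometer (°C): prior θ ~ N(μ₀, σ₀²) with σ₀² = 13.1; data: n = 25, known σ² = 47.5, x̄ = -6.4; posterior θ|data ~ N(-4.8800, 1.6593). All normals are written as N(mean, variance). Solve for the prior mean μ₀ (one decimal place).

The posterior mean is a precision-weighted average: μ_n = (τ₀μ₀ + τ_data·x̄)/(τ₀+τ_data), with τ₀=1/σ₀² and τ_data=n/σ².
Here τ₀ = 1/13.1 = 0.076336 and τ_data = 25/47.5 = 0.526316, so τ_n = 0.602652.
Rearranging for μ₀: μ₀ = (μ_n·τ_n − τ_data·x̄)/τ₀ = (-4.8800·0.602652 − 0.526316·-6.4) / 0.076336 = 0.427481/0.076336 ≈ 5.6.

μ₀ = 5.6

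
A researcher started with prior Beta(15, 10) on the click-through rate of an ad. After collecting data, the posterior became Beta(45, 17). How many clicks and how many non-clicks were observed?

Beta is conjugate to the binomial likelihood: posterior = Beta(a+s, b+f).
So s = 45 − 15 = 30 and f = 17 − 10 = 7.

30 clicks and 7 non-clicks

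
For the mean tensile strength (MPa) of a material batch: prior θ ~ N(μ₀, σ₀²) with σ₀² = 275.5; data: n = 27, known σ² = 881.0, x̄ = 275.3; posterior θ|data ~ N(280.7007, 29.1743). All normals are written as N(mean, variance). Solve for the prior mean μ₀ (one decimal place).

With known observation variance, the Normal–Normal posterior has precision τ_n = τ₀ + n/σ² and mean μ_n = (τ₀μ₀ + (n/σ²)x̄)/τ_n.
Here τ₀ = 1/275.5 = 0.003630 and τ_data = 27/881.0 = 0.030647, so τ_n = 0.034277.
Rearranging for μ₀: μ₀ = (μ_n·τ_n − τ_data·x̄)/τ₀ = (280.7007·0.034277 − 0.030647·275.3) / 0.003630 = 1.184459/0.003630 ≈ 326.3.

μ₀ = 326.3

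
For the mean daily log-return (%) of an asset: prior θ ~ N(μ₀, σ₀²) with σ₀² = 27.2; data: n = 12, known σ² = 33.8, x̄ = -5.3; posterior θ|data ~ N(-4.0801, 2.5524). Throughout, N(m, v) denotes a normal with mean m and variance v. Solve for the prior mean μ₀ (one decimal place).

The posterior mean is a precision-weighted average: μ_n = (τ₀μ₀ + τ_data·x̄)/(τ₀+τ_data), with τ₀=1/σ₀² and τ_data=n/σ².
Here τ₀ = 1/27.2 = 0.036765 and τ_data = 12/33.8 = 0.355030, so τ_n = 0.391795.
Rearranging for μ₀: μ₀ = (μ_n·τ_n − τ_data·x̄)/τ₀ = (-4.0801·0.391795 − 0.355030·-5.3) / 0.036765 = 0.283096/0.036765 ≈ 7.7.

μ₀ = 7.7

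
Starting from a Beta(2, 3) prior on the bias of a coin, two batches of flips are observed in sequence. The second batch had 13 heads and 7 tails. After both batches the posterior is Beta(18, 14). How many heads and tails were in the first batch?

3 heads and 4 tails

Because Beta–binomial updating is additive in the counts, the combined data contributed (α_post−α_prior, β_post−β_prior) successes and failures.
Total across both batches: 18−2=16 heads, 14−3=11 tails.
Subtract the second batch: 16−13=3 heads and 11−7=4 tails.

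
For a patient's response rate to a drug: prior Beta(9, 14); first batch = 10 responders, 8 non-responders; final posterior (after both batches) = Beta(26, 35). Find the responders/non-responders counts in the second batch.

Sequential conjugate updates are equivalent to a single update on the pooled data, so total successes = posterior α − prior α and total failures = posterior β − prior β.
Total across both batches: 26−9=17 responders, 35−14=21 non-responders.
Subtract the first batch: 17−10=7 responders and 21−8=13 non-responders.

7 responders and 13 non-responders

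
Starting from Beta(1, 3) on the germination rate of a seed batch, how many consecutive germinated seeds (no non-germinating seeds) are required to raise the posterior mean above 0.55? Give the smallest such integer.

After k germinated seeds and 0 non-germinating seeds the posterior is Beta(1+k, 3), with mean (1+k)/(1+3+k).
Set (1+k)/(4+k) > 0.55 and solve: k > (0.55·4 − 1)/(1 − 0.55) = 2.667.
The smallest integer exceeding 2.667 is 3, and checking k=3: (4)/(7) = 0.5714 > 0.55.

k = 3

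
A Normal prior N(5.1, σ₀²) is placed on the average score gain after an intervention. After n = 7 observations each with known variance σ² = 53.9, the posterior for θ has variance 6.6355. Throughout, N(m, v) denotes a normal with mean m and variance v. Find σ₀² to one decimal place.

Posterior precision equals prior precision plus data precision: 1/σ_n² = 1/σ₀² + n/σ².
So 1/σ₀² = 1/6.6355 − 7/53.9 = 0.150705 − 0.129870 = 0.020835.
Hence σ₀² = 1/0.020835 ≈ 48.0.

σ₀² = 48.0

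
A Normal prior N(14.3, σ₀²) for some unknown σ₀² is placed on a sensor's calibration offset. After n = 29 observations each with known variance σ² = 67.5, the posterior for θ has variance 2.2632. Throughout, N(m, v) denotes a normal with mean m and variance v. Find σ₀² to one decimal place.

Posterior precision equals prior precision plus data precision: 1/σ_n² = 1/σ₀² + n/σ².
So 1/σ₀² = 1/2.2632 − 29/67.5 = 0.441852 − 0.429630 = 0.012222.
Hence σ₀² = 1/0.012222 ≈ 81.8.

σ₀² = 81.8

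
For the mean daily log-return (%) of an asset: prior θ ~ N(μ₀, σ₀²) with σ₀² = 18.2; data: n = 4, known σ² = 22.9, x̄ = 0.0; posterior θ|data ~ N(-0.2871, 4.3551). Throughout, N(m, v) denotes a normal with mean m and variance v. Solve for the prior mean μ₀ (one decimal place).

With known observation variance, the Normal–Normal posterior has precision τ_n = τ₀ + n/σ² and mean μ_n = (τ₀μ₀ + (n/σ²)x̄)/τ_n.
Here τ₀ = 1/18.2 = 0.054945 and τ_data = 4/22.9 = 0.174672, so τ_n = 0.229617.
Rearranging for μ₀: μ₀ = (μ_n·τ_n − τ_data·x̄)/τ₀ = (-0.2871·0.229617 − 0.174672·0.0) / 0.054945 = -0.065923/0.054945 ≈ -1.2.

μ₀ = -1.2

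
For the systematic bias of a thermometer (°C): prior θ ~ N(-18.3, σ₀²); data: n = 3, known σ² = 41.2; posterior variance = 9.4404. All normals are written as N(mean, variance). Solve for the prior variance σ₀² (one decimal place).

For the Normal–Normal model with known σ², precisions add: τ_n = τ₀ + n/σ².
So 1/σ₀² = 1/9.4404 − 3/41.2 = 0.105928 − 0.072816 = 0.033112.
Hence σ₀² = 1/0.033112 ≈ 30.2.

σ₀² = 30.2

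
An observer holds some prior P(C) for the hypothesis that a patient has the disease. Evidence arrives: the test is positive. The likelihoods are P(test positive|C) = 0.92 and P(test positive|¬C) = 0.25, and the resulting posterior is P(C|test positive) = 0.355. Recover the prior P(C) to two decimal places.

In odds form, posterior odds = prior odds × likelihood ratio, so prior odds = posterior odds ÷ LR.
Posterior odds = 0.355/(1−0.355) = 0.5504. LR = 0.92/0.25 = 3.6800.
Prior odds = 0.5504/3.6800 = 0.1496, so P(C) = 0.1496/(1+0.1496) ≈ 0.13.

P(C) = 0.13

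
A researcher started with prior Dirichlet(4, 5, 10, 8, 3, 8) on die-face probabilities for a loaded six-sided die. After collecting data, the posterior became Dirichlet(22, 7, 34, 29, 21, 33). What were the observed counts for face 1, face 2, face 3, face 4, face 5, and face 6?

counts (18, 2, 24, 21, 18, 25)

For a Dirichlet(α) prior with multinomial counts c, the posterior is Dirichlet(α + c) componentwise.
Counts are posterior − prior componentwise: 22−4=18, 7−5=2, 34−10=24, 29−8=21, 21−3=18, 33−8=25.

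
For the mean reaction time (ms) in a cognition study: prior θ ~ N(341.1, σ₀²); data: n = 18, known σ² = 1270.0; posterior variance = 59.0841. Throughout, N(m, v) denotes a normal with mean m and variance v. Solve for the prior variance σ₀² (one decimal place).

σ₀² = 363.4

Posterior precision equals prior precision plus data precision: 1/σ_n² = 1/σ₀² + n/σ².
So 1/σ₀² = 1/59.0841 − 18/1270.0 = 0.016925 − 0.014173 = 0.002752.
Hence σ₀² = 1/0.002752 ≈ 363.4.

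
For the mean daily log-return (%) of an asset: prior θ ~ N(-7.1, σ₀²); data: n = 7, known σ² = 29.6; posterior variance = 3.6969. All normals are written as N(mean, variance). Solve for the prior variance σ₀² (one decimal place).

σ₀² = 29.4

Posterior precision equals prior precision plus data precision: 1/σ_n² = 1/σ₀² + n/σ².
So 1/σ₀² = 1/3.6969 − 7/29.6 = 0.270497 − 0.236486 = 0.034011.
Hence σ₀² = 1/0.034011 ≈ 29.4.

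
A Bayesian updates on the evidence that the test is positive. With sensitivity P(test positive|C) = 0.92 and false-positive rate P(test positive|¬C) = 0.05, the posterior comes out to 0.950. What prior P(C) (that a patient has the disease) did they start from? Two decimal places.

Bayes' rule in odds form gives O(C|E) = O(C)·[P(E|C)/P(E|¬C)], hence O(C) = O(C|E)/LR.
Posterior odds = 0.950/(1−0.950) = 19.0000. LR = 0.92/0.05 = 18.4000.
Prior odds = 19.0000/18.4000 = 1.0326, so P(C) = 1.0326/(1+1.0326) ≈ 0.51.

P(C) = 0.51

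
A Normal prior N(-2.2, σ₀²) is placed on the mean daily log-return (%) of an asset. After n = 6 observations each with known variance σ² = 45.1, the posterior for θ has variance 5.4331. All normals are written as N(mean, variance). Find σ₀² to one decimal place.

Posterior precision equals prior precision plus data precision: 1/σ_n² = 1/σ₀² + n/σ².
So 1/σ₀² = 1/5.4331 − 6/45.1 = 0.184057 − 0.133038 = 0.051019.
Hence σ₀² = 1/0.051019 ≈ 19.6.

σ₀² = 19.6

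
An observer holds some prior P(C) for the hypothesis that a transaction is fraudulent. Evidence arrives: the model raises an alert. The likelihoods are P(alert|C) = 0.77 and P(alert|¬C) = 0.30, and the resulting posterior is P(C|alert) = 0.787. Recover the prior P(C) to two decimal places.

Bayes' rule in odds form gives O(C|E) = O(C)·[P(E|C)/P(E|¬C)], hence O(C) = O(C|E)/LR.
Posterior odds = 0.787/(1−0.787) = 3.6948. LR = 0.77/0.30 = 2.5667.
Prior odds = 3.6948/2.5667 = 1.4395, so P(C) = 1.4395/(1+1.4395) ≈ 0.59.

P(C) = 0.59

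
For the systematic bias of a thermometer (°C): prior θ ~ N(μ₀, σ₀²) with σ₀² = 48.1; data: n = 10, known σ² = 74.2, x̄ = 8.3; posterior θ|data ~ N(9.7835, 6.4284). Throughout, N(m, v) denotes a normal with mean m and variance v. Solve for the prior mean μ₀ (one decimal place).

The posterior mean is a precision-weighted average: μ_n = (τ₀μ₀ + τ_data·x̄)/(τ₀+τ_data), with τ₀=1/σ₀² and τ_data=n/σ².
Here τ₀ = 1/48.1 = 0.020790 and τ_data = 10/74.2 = 0.134771, so τ_n = 0.155561.
Rearranging for μ₀: μ₀ = (μ_n·τ_n − τ_data·x̄)/τ₀ = (9.7835·0.155561 − 0.134771·8.3) / 0.020790 = 0.403332/0.020790 ≈ 19.4.

μ₀ = 19.4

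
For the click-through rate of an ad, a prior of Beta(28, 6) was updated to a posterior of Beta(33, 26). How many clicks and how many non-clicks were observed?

5 clicks and 20 non-clicks

A Beta(a, b) prior with s successes and f failures in binomial data gives a Beta(a+s, b+f) posterior.
Match parameters: s=33−28=5, f=26−6=20.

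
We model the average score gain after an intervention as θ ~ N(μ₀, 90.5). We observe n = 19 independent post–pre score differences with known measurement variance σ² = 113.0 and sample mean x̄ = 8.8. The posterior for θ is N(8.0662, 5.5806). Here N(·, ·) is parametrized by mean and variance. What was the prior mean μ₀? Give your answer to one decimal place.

μ₀ = -3.1

With known observation variance, the Normal–Normal posterior has precision τ_n = τ₀ + n/σ² and mean μ_n = (τ₀μ₀ + (n/σ²)x̄)/τ_n.
Here τ₀ = 1/90.5 = 0.011050 and τ_data = 19/113.0 = 0.168142, so τ_n = 0.179192.
Rearranging for μ₀: μ₀ = (μ_n·τ_n − τ_data·x̄)/τ₀ = (8.0662·0.179192 − 0.168142·8.8) / 0.011050 = -0.034251/0.011050 ≈ -3.1.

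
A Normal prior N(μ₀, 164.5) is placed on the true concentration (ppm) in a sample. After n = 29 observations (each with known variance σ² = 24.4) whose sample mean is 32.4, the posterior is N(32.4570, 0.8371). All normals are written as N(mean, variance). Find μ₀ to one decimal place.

μ₀ = 43.6

With known observation variance, the Normal–Normal posterior has precision τ_n = τ₀ + n/σ² and mean μ_n = (τ₀μ₀ + (n/σ²)x̄)/τ_n.
Here τ₀ = 1/164.5 = 0.006079 and τ_data = 29/24.4 = 1.188525, so τ_n = 1.194604.
Rearranging for μ₀: μ₀ = (μ_n·τ_n − τ_data·x̄)/τ₀ = (32.4570·1.194604 − 1.188525·32.4) / 0.006079 = 0.265052/0.006079 ≈ 43.6.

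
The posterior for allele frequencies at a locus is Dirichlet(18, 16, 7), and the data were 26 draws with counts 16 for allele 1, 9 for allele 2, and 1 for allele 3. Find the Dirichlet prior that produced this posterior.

Dirichlet(2, 7, 6)

For a Dirichlet(α) prior with multinomial counts c, the posterior is Dirichlet(α + c) componentwise.
Subtract each count from the matching posterior parameter: 18−16=2, 16−9=7, 7−1=6.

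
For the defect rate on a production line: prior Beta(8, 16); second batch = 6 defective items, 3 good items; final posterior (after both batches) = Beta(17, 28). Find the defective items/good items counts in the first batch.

3 defective items and 9 good items

Sequential conjugate updates are equivalent to a single update on the pooled data, so total successes = posterior α − prior α and total failures = posterior β − prior β.
Total across both batches: 17−8=9 defective items, 28−16=12 good items.
Subtract the second batch: 9−6=3 defective items and 12−3=9 good items.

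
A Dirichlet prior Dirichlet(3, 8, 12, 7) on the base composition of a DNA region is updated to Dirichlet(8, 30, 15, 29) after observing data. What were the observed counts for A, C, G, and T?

counts (5, 22, 3, 22)

For a Dirichlet(α) prior with multinomial counts c, the posterior is Dirichlet(α + c) componentwise.
Counts are posterior − prior componentwise: 8−3=5, 30−8=22, 15−12=3, 29−7=22.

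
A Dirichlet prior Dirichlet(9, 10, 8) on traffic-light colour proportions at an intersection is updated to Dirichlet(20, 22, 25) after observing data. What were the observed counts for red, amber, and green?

For a Dirichlet(α) prior with multinomial counts c, the posterior is Dirichlet(α + c) componentwise.
Counts are posterior − prior componentwise: 20−9=11, 22−10=12, 25−8=17.

counts (11, 12, 17)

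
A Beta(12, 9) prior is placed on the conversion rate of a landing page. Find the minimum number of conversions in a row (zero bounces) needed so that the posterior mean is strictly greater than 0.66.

After k conversions and 0 bounces the posterior is Beta(12+k, 9), with mean (12+k)/(12+9+k).
Set (12+k)/(21+k) > 0.66 and solve: k > (0.66·21 − 12)/(1 − 0.66) = 5.471.
The smallest integer exceeding 5.471 is 6.

k = 6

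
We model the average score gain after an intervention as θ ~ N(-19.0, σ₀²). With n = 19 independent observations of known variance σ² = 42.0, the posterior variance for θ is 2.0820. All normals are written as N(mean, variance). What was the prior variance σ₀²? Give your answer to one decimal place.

σ₀² = 35.8

Posterior precision equals prior precision plus data precision: 1/σ_n² = 1/σ₀² + n/σ².
So 1/σ₀² = 1/2.0820 − 19/42.0 = 0.480307 − 0.452381 = 0.027926.
Hence σ₀² = 1/0.027926 ≈ 35.8.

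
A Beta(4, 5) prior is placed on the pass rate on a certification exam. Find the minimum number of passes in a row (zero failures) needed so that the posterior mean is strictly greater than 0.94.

After k passes and 0 failures the posterior is Beta(4+k, 5), with mean (4+k)/(4+5+k).
Set (4+k)/(9+k) > 0.94 and solve: k > (0.94·9 − 4)/(1 − 0.94) = 74.333.
The smallest integer exceeding 74.333 is 75, and checking k=75: (79)/(84) = 0.9405 > 0.94.

k = 75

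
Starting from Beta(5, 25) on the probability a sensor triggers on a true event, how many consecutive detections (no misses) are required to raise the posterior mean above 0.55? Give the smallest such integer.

After k detections and 0 misses the posterior is Beta(5+k, 25), with mean (5+k)/(5+25+k).
Set (5+k)/(30+k) > 0.55 and solve: k > (0.55·30 − 5)/(1 − 0.55) = 25.556.
The smallest integer exceeding 25.556 is 26.

k = 26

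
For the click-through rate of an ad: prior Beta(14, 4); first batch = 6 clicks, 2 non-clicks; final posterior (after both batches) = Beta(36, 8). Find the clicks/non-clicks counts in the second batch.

16 clicks and 2 non-clicks

Because Beta–binomial updating is additive in the counts, the combined data contributed (α_post−α_prior, β_post−β_prior) successes and failures.
Total across both batches: 36−14=22 clicks, 8−4=4 non-clicks.
Subtract the first batch: 22−6=16 clicks and 4−2=2 non-clicks.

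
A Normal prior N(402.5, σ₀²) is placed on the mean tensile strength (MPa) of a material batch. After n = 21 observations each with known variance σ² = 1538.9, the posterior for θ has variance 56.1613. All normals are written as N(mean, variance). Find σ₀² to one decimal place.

Posterior precision equals prior precision plus data precision: 1/σ_n² = 1/σ₀² + n/σ².
So 1/σ₀² = 1/56.1613 − 21/1538.9 = 0.017806 − 0.013646 = 0.004160.
Hence σ₀² = 1/0.004160 ≈ 240.4.

σ₀² = 240.4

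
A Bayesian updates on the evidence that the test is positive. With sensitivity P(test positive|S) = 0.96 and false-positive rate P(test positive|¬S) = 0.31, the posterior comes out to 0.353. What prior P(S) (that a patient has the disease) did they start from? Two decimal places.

In odds form, posterior odds = prior odds × likelihood ratio, so prior odds = posterior odds ÷ LR.
Posterior odds = 0.353/(1−0.353) = 0.5456. LR = 0.96/0.31 = 3.0968.
Prior odds = 0.5456/3.0968 = 0.1762, so P(S) = 0.1762/(1+0.1762) ≈ 0.15.

P(S) = 0.15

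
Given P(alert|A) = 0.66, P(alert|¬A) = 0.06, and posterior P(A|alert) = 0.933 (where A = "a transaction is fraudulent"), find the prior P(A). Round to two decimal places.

P(A) = 0.56

Bayes' rule in odds form gives O(A|E) = O(A)·[P(E|A)/P(E|¬A)], hence O(A) = O(A|E)/LR.
Posterior odds = 0.933/(1−0.933) = 13.9254. LR = 0.66/0.06 = 11.0000.
Prior odds = 13.9254/11.0000 = 1.2659, so P(A) = 1.2659/(1+1.2659) ≈ 0.56.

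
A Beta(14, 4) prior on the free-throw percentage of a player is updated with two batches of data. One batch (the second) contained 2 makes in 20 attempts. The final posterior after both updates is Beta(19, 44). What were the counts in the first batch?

Sequential conjugate updates are equivalent to a single update on the pooled data, so total successes = posterior α − prior α and total failures = posterior β − prior β.
Total across both batches: 19−14=5 makes, 44−4=40 misses.
Subtract the second batch: 5−2=3 makes and 40−18=22 misses.

3 makes and 22 misses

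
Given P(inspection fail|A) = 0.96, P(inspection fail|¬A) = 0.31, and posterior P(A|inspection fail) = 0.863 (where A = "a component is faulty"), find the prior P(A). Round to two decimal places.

P(A) = 0.67

In odds form, posterior odds = prior odds × likelihood ratio, so prior odds = posterior odds ÷ LR.
Posterior odds = 0.863/(1−0.863) = 6.2993. LR = 0.96/0.31 = 3.0968.
Prior odds = 6.2993/3.0968 = 2.0341, so P(A) = 2.0341/(1+2.0341) ≈ 0.67.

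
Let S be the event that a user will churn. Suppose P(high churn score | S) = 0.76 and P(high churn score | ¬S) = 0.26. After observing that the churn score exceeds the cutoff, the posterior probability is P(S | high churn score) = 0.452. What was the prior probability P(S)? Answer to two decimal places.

In odds form, posterior odds = prior odds × likelihood ratio, so prior odds = posterior odds ÷ LR.
Posterior odds = 0.452/(1−0.452) = 0.8248. LR = 0.76/0.26 = 2.9231.
Prior odds = 0.8248/2.9231 = 0.2822, so P(S) = 0.2822/(1+0.2822) ≈ 0.22.

P(S) = 0.22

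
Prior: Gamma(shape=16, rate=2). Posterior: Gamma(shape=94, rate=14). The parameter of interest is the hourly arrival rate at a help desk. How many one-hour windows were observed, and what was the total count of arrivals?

n = 12 one-hour windows with total 78 arrivals

A Gamma(α, β) prior (rate parametrization) on a Poisson rate with n observations summing to S gives posterior Gamma(α+S, β+n).
Matching: Σxᵢ = 94 − 16 = 78 and n = 14 − 2 = 12.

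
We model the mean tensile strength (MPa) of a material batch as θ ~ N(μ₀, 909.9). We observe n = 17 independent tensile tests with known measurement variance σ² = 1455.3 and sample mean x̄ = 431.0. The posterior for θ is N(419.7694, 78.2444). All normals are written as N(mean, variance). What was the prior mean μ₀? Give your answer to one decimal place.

μ₀ = 300.4

With known observation variance, the Normal–Normal posterior has precision τ_n = τ₀ + n/σ² and mean μ_n = (τ₀μ₀ + (n/σ²)x̄)/τ_n.
Here τ₀ = 1/909.9 = 0.001099 and τ_data = 17/1455.3 = 0.011681, so τ_n = 0.012780.
Rearranging for μ₀: μ₀ = (μ_n·τ_n − τ_data·x̄)/τ₀ = (419.7694·0.012780 − 0.011681·431.0) / 0.001099 = 0.330142/0.001099 ≈ 300.4.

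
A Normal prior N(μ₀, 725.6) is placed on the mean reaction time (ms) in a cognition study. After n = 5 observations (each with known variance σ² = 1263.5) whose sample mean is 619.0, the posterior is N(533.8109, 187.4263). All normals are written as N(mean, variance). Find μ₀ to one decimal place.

The posterior mean is a precision-weighted average: μ_n = (τ₀μ₀ + τ_data·x̄)/(τ₀+τ_data), with τ₀=1/σ₀² and τ_data=n/σ².
Here τ₀ = 1/725.6 = 0.001378 and τ_data = 5/1263.5 = 0.003957, so τ_n = 0.005335.
Rearranging for μ₀: μ₀ = (μ_n·τ_n − τ_data·x̄)/τ₀ = (533.8109·0.005335 − 0.003957·619.0) / 0.001378 = 0.398498/0.001378 ≈ 289.2.

μ₀ = 289.2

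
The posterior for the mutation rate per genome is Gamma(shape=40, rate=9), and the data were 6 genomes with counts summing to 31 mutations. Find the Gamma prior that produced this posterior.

Gamma(shape=9, rate=3)

A Gamma(α, β) prior (rate parametrization) on a Poisson rate with n observations summing to S gives posterior Gamma(α+S, β+n).
So α = 40 − 31 = 9 and β = 9 − 6 = 3.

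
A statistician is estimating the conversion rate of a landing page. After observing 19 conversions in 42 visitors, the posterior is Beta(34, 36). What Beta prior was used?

A Beta(α, β) prior with s successes and f failures in binomial data gives a Beta(α+s, β+f) posterior.
So α = 34 − 19 = 15 and β = 36 − 23 = 13.

Beta(15, 13)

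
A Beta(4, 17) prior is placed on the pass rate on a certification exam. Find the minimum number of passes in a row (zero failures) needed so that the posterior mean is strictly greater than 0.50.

k = 14

After k passes and 0 failures the posterior is Beta(4+k, 17), with mean (4+k)/(4+17+k).
Set (4+k)/(21+k) > 0.50 and solve: k > (0.50·21 − 4)/(1 − 0.50) = 13.000.
The smallest integer exceeding 13.000 is 14.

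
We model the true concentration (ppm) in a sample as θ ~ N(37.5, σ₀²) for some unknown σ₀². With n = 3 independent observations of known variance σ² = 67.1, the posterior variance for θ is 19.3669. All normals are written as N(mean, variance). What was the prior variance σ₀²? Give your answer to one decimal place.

σ₀² = 144.4

For the Normal–Normal model with known σ², precisions add: τ_n = τ₀ + n/σ².
So 1/σ₀² = 1/19.3669 − 3/67.1 = 0.051634 − 0.044709 = 0.006925.
Hence σ₀² = 1/0.006925 ≈ 144.4.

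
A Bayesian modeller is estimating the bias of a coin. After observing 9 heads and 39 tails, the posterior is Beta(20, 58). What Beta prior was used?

Beta(11, 19)

A Beta(α, β) prior with s successes and f failures in binomial data gives a Beta(α+s, β+f) posterior.
So α = 20 − 9 = 11 and β = 58 − 39 = 19.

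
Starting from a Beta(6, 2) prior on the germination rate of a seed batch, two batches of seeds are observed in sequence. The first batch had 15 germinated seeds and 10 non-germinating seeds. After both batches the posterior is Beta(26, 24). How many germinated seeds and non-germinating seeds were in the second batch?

Because Beta–binomial updating is additive in the counts, the combined data contributed (α_post−α_prior, β_post−β_prior) successes and failures.
Total across both batches: 26−6=20 germinated seeds, 24−2=22 non-germinating seeds.
Subtract the first batch: 20−15=5 germinated seeds and 22−10=12 non-germinating seeds.

5 germinated seeds and 12 non-germinating seeds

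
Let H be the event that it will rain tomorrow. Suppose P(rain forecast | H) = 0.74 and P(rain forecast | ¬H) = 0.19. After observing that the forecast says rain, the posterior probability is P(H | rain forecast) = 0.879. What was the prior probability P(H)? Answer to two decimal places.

Bayes' rule in odds form gives O(H|E) = O(H)·[P(E|H)/P(E|¬H)], hence O(H) = O(H|E)/LR.
Posterior odds = 0.879/(1−0.879) = 7.2645. LR = 0.74/0.19 = 3.8947.
Prior odds = 7.2645/3.8947 = 1.8652, so P(H) = 1.8652/(1+1.8652) ≈ 0.65.

P(H) = 0.65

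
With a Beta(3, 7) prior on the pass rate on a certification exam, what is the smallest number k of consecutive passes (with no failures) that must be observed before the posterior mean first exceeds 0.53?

After k passes and 0 failures the posterior is Beta(3+k, 7), with mean (3+k)/(3+7+k).
Set (3+k)/(10+k) > 0.53 and solve: k > (0.53·10 − 3)/(1 − 0.53) = 4.894.
The smallest integer exceeding 4.894 is 5, and checking k=5: (8)/(15) = 0.5333 > 0.53.

k = 5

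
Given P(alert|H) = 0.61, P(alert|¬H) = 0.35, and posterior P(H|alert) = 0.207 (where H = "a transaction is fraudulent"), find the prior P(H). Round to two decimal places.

P(H) = 0.13

Bayes' rule in odds form gives O(H|E) = O(H)·[P(E|H)/P(E|¬H)], hence O(H) = O(H|E)/LR.
Posterior odds = 0.207/(1−0.207) = 0.2610. LR = 0.61/0.35 = 1.7429.
Prior odds = 0.2610/1.7429 = 0.1498, so P(H) = 0.1498/(1+0.1498) ≈ 0.13.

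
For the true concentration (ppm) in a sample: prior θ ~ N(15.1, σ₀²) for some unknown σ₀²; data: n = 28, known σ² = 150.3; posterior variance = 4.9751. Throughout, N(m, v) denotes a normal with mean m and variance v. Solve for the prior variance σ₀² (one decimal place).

σ₀² = 68.0

For the Normal–Normal model with known σ², precisions add: τ_n = τ₀ + n/σ².
So 1/σ₀² = 1/4.9751 − 28/150.3 = 0.201001 − 0.186294 = 0.014707.
Hence σ₀² = 1/0.014707 ≈ 68.0.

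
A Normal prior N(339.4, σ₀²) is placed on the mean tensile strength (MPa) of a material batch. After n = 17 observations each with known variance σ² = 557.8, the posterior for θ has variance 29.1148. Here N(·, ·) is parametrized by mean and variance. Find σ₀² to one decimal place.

σ₀² = 258.4

Posterior precision equals prior precision plus data precision: 1/σ_n² = 1/σ₀² + n/σ².
So 1/σ₀² = 1/29.1148 − 17/557.8 = 0.034347 − 0.030477 = 0.003870.
Hence σ₀² = 1/0.003870 ≈ 258.4.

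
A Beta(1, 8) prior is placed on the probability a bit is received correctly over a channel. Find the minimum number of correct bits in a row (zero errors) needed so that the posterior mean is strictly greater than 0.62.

k = 13

After k correct bits and 0 errors the posterior is Beta(1+k, 8), with mean (1+k)/(1+8+k).
Set (1+k)/(9+k) > 0.62 and solve: k > (0.62·9 − 1)/(1 − 0.62) = 12.053.
The smallest integer exceeding 12.053 is 13.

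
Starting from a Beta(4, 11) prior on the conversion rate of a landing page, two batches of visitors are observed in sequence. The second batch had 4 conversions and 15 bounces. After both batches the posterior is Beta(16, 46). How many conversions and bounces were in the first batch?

Because Beta–binomial updating is additive in the counts, the combined data contributed (α_post−α_prior, β_post−β_prior) successes and failures.
Total across both batches: 16−4=12 conversions, 46−11=35 bounces.
Subtract the second batch: 12−4=8 conversions and 35−15=20 bounces.

8 conversions and 20 bounces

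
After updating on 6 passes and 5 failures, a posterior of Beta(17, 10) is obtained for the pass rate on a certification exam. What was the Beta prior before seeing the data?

Under Beta–binomial conjugacy the posterior parameters are (a+s, b+f).
So a = 17 − 6 = 11 and b = 10 − 5 = 5.

Beta(11, 5)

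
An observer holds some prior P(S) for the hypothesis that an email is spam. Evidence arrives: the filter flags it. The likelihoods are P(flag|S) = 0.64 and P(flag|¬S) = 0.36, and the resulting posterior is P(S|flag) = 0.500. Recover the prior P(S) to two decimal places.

P(S) = 0.36

In odds form, posterior odds = prior odds × likelihood ratio, so prior odds = posterior odds ÷ LR.
Posterior odds = 0.500/(1−0.500) = 1.0000. LR = 0.64/0.36 = 1.7778.
Prior odds = 1.0000/1.7778 = 0.5625, so P(S) = 0.5625/(1+0.5625) ≈ 0.36.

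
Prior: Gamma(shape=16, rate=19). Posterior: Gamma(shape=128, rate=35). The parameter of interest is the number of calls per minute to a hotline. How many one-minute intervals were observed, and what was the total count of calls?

n = 16 one-minute intervals with total 112 calls

Gamma–Poisson conjugacy: posterior shape = α + Σxᵢ, posterior rate = β + n.
Matching: Σxᵢ = 128 − 16 = 112 and n = 35 − 19 = 16.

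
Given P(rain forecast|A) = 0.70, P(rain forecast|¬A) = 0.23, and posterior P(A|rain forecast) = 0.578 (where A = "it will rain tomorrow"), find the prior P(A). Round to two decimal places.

P(A) = 0.31

Bayes' rule in odds form gives O(A|E) = O(A)·[P(E|A)/P(E|¬A)], hence O(A) = O(A|E)/LR.
Posterior odds = 0.578/(1−0.578) = 1.3697. LR = 0.70/0.23 = 3.0435.
Prior odds = 1.3697/3.0435 = 0.4500, so P(A) = 0.4500/(1+0.4500) ≈ 0.31.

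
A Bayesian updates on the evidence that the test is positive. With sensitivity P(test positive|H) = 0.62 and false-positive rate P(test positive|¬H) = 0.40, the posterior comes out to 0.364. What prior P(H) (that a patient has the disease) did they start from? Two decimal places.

Bayes' rule in odds form gives O(H|E) = O(H)·[P(E|H)/P(E|¬H)], hence O(H) = O(H|E)/LR.
Posterior odds = 0.364/(1−0.364) = 0.5723. LR = 0.62/0.40 = 1.5500.
Prior odds = 0.5723/1.5500 = 0.3692, so P(H) = 0.3692/(1+0.3692) ≈ 0.27.

P(H) = 0.27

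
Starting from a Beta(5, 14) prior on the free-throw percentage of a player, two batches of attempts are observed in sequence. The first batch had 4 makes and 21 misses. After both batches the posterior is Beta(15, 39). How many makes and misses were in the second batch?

Because Beta–binomial updating is additive in the counts, the combined data contributed (α_post−α_prior, β_post−β_prior) successes and failures.
Total across both batches: 15−5=10 makes, 39−14=25 misses.
Subtract the first batch: 10−4=6 makes and 25−21=4 misses.

6 makes and 4 misses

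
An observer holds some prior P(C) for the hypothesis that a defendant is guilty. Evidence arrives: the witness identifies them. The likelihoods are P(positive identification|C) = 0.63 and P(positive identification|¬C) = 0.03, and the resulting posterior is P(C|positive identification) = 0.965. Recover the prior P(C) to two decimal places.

P(C) = 0.57

Bayes' rule in odds form gives O(C|E) = O(C)·[P(E|C)/P(E|¬C)], hence O(C) = O(C|E)/LR.
Posterior odds = 0.965/(1−0.965) = 27.5714. LR = 0.63/0.03 = 21.0000.
Prior odds = 27.5714/21.0000 = 1.3129, so P(C) = 1.3129/(1+1.3129) ≈ 0.57.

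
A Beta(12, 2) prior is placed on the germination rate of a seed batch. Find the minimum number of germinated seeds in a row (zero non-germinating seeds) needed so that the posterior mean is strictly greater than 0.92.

After k germinated seeds and 0 non-germinating seeds the posterior is Beta(12+k, 2), with mean (12+k)/(12+2+k).
Set (12+k)/(14+k) > 0.92 and solve: k > (0.92·14 − 12)/(1 − 0.92) = 11.000.
The smallest integer exceeding 11.000 is 12.

k = 12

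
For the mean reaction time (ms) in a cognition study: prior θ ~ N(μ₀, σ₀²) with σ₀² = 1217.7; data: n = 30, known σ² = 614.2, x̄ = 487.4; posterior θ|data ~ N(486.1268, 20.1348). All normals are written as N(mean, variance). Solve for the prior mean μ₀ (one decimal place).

μ₀ = 410.4

The posterior mean is a precision-weighted average: μ_n = (τ₀μ₀ + τ_data·x̄)/(τ₀+τ_data), with τ₀=1/σ₀² and τ_data=n/σ².
Here τ₀ = 1/1217.7 = 0.000821 and τ_data = 30/614.2 = 0.048844, so τ_n = 0.049665.
Rearranging for μ₀: μ₀ = (μ_n·τ_n − τ_data·x̄)/τ₀ = (486.1268·0.049665 − 0.048844·487.4) / 0.000821 = 0.336922/0.000821 ≈ 410.4.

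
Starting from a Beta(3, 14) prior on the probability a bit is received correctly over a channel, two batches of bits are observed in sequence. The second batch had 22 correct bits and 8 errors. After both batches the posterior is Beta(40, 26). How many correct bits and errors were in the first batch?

15 correct bits and 4 errors

Because Beta–binomial updating is additive in the counts, the combined data contributed (α_post−α_prior, β_post−β_prior) successes and failures.
Total across both batches: 40−3=37 correct bits, 26−14=12 errors.
Subtract the second batch: 37−22=15 correct bits and 12−8=4 errors.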